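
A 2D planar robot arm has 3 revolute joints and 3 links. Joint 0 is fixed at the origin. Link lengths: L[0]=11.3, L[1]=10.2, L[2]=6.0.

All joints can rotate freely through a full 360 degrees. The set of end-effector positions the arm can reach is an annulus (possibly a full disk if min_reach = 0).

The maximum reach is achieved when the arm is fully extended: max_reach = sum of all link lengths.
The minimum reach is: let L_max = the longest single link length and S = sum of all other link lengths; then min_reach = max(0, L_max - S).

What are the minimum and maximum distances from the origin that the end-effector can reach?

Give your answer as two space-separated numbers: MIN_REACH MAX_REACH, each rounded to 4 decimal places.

Answer: 0.0000 27.5000

Derivation:
Link lengths: [11.3, 10.2, 6.0]
max_reach = 11.3 + 10.2 + 6 = 27.5
L_max = max([11.3, 10.2, 6.0]) = 11.3
S (sum of others) = 27.5 - 11.3 = 16.2
min_reach = max(0, 11.3 - 16.2) = max(0, -4.9) = 0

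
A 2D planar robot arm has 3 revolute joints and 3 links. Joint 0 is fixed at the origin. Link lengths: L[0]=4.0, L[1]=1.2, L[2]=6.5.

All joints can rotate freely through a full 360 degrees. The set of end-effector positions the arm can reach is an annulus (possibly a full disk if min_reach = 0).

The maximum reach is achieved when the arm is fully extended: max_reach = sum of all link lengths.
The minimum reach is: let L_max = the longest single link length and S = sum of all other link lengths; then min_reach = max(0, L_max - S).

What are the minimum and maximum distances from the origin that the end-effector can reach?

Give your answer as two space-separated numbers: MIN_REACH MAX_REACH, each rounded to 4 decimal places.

Link lengths: [4.0, 1.2, 6.5]
max_reach = 4 + 1.2 + 6.5 = 11.7
L_max = max([4.0, 1.2, 6.5]) = 6.5
S (sum of others) = 11.7 - 6.5 = 5.2
min_reach = max(0, 6.5 - 5.2) = max(0, 1.3) = 1.3

Answer: 1.3000 11.7000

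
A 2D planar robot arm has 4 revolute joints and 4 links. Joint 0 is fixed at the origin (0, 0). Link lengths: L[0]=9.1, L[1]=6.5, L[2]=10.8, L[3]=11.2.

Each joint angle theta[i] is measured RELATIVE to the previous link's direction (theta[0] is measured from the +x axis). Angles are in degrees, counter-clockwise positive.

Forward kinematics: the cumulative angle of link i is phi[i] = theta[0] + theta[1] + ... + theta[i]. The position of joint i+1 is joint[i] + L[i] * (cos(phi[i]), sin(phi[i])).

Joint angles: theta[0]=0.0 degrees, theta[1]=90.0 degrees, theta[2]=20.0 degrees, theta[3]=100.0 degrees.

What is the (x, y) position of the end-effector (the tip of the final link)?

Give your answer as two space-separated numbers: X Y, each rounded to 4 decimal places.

joint[0] = (0.0000, 0.0000)  (base)
link 0: phi[0] = 0 = 0 deg
  cos(0 deg) = 1.0000, sin(0 deg) = 0.0000
  joint[1] = (0.0000, 0.0000) + 9.1 * (1.0000, 0.0000) = (0.0000 + 9.1000, 0.0000 + 0.0000) = (9.1000, 0.0000)
link 1: phi[1] = 0 + 90 = 90 deg
  cos(90 deg) = 0.0000, sin(90 deg) = 1.0000
  joint[2] = (9.1000, 0.0000) + 6.5 * (0.0000, 1.0000) = (9.1000 + 0.0000, 0.0000 + 6.5000) = (9.1000, 6.5000)
link 2: phi[2] = 0 + 90 + 20 = 110 deg
  cos(110 deg) = -0.3420, sin(110 deg) = 0.9397
  joint[3] = (9.1000, 6.5000) + 10.8 * (-0.3420, 0.9397) = (9.1000 + -3.6938, 6.5000 + 10.1487) = (5.4062, 16.6487)
link 3: phi[3] = 0 + 90 + 20 + 100 = 210 deg
  cos(210 deg) = -0.8660, sin(210 deg) = -0.5000
  joint[4] = (5.4062, 16.6487) + 11.2 * (-0.8660, -0.5000) = (5.4062 + -9.6995, 16.6487 + -5.6000) = (-4.2933, 11.0487)
End effector: (-4.2933, 11.0487)

Answer: -4.2933 11.0487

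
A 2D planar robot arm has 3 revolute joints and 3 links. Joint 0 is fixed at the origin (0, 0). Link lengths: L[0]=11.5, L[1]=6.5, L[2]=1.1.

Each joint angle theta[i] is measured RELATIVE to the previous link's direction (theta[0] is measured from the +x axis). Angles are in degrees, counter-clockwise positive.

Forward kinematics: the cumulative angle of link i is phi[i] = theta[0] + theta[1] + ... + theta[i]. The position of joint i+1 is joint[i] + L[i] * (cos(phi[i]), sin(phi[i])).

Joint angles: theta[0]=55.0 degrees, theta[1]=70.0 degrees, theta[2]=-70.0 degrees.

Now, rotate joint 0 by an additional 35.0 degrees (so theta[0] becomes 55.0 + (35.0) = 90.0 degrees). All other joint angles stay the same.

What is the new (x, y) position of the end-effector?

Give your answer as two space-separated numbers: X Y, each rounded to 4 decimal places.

Answer: -6.1080 14.8231

Derivation:
joint[0] = (0.0000, 0.0000)  (base)
link 0: phi[0] = 90 = 90 deg
  cos(90 deg) = 0.0000, sin(90 deg) = 1.0000
  joint[1] = (0.0000, 0.0000) + 11.5 * (0.0000, 1.0000) = (0.0000 + 0.0000, 0.0000 + 11.5000) = (0.0000, 11.5000)
link 1: phi[1] = 90 + 70 = 160 deg
  cos(160 deg) = -0.9397, sin(160 deg) = 0.3420
  joint[2] = (0.0000, 11.5000) + 6.5 * (-0.9397, 0.3420) = (0.0000 + -6.1080, 11.5000 + 2.2231) = (-6.1080, 13.7231)
link 2: phi[2] = 90 + 70 + -70 = 90 deg
  cos(90 deg) = 0.0000, sin(90 deg) = 1.0000
  joint[3] = (-6.1080, 13.7231) + 1.1 * (0.0000, 1.0000) = (-6.1080 + 0.0000, 13.7231 + 1.1000) = (-6.1080, 14.8231)
End effector: (-6.1080, 14.8231)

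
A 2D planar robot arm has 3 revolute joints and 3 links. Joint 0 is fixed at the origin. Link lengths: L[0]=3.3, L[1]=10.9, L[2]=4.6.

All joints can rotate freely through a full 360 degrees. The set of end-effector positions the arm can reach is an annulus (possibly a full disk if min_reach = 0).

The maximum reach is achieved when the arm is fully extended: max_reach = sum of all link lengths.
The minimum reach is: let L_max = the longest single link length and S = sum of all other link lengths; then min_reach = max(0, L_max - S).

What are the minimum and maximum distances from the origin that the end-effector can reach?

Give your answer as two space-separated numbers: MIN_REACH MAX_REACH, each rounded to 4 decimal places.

Answer: 3.0000 18.8000

Derivation:
Link lengths: [3.3, 10.9, 4.6]
max_reach = 3.3 + 10.9 + 4.6 = 18.8
L_max = max([3.3, 10.9, 4.6]) = 10.9
S (sum of others) = 18.8 - 10.9 = 7.9
min_reach = max(0, 10.9 - 7.9) = max(0, 3) = 3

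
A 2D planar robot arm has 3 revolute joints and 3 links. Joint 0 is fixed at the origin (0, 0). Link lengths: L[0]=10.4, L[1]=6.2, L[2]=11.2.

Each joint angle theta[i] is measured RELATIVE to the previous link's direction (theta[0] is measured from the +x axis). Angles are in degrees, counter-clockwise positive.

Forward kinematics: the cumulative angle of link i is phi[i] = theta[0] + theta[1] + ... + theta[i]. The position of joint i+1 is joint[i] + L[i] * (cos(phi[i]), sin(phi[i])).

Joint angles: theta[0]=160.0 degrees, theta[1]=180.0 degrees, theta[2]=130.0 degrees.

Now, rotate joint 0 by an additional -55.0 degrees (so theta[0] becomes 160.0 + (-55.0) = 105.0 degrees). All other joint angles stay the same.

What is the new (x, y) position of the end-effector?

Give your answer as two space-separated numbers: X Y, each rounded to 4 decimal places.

Answer: 5.3370 13.2314

Derivation:
joint[0] = (0.0000, 0.0000)  (base)
link 0: phi[0] = 105 = 105 deg
  cos(105 deg) = -0.2588, sin(105 deg) = 0.9659
  joint[1] = (0.0000, 0.0000) + 10.4 * (-0.2588, 0.9659) = (0.0000 + -2.6917, 0.0000 + 10.0456) = (-2.6917, 10.0456)
link 1: phi[1] = 105 + 180 = 285 deg
  cos(285 deg) = 0.2588, sin(285 deg) = -0.9659
  joint[2] = (-2.6917, 10.0456) + 6.2 * (0.2588, -0.9659) = (-2.6917 + 1.6047, 10.0456 + -5.9887) = (-1.0870, 4.0569)
link 2: phi[2] = 105 + 180 + 130 = 415 deg
  cos(415 deg) = 0.5736, sin(415 deg) = 0.8192
  joint[3] = (-1.0870, 4.0569) + 11.2 * (0.5736, 0.8192) = (-1.0870 + 6.4241, 4.0569 + 9.1745) = (5.3370, 13.2314)
End effector: (5.3370, 13.2314)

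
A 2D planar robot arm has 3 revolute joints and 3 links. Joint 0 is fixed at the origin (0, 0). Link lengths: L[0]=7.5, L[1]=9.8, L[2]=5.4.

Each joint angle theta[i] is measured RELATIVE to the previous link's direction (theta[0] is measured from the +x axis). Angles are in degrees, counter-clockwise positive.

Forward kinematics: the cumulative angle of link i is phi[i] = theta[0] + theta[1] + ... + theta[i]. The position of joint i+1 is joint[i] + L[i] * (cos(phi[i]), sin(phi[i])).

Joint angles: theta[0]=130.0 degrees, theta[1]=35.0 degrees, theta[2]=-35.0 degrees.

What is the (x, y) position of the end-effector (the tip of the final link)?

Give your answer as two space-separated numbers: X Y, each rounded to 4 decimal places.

joint[0] = (0.0000, 0.0000)  (base)
link 0: phi[0] = 130 = 130 deg
  cos(130 deg) = -0.6428, sin(130 deg) = 0.7660
  joint[1] = (0.0000, 0.0000) + 7.5 * (-0.6428, 0.7660) = (0.0000 + -4.8209, 0.0000 + 5.7453) = (-4.8209, 5.7453)
link 1: phi[1] = 130 + 35 = 165 deg
  cos(165 deg) = -0.9659, sin(165 deg) = 0.2588
  joint[2] = (-4.8209, 5.7453) + 9.8 * (-0.9659, 0.2588) = (-4.8209 + -9.4661, 5.7453 + 2.5364) = (-14.2870, 8.2818)
link 2: phi[2] = 130 + 35 + -35 = 130 deg
  cos(130 deg) = -0.6428, sin(130 deg) = 0.7660
  joint[3] = (-14.2870, 8.2818) + 5.4 * (-0.6428, 0.7660) = (-14.2870 + -3.4711, 8.2818 + 4.1366) = (-17.7580, 12.4184)
End effector: (-17.7580, 12.4184)

Answer: -17.7580 12.4184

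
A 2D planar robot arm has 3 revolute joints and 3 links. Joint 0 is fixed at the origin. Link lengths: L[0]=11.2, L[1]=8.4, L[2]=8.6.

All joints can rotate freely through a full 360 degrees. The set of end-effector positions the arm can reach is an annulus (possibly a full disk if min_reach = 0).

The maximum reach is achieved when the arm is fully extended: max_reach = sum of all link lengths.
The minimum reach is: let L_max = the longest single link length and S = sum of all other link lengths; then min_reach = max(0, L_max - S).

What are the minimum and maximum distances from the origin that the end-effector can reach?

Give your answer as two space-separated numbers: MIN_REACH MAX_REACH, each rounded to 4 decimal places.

Answer: 0.0000 28.2000

Derivation:
Link lengths: [11.2, 8.4, 8.6]
max_reach = 11.2 + 8.4 + 8.6 = 28.2
L_max = max([11.2, 8.4, 8.6]) = 11.2
S (sum of others) = 28.2 - 11.2 = 17
min_reach = max(0, 11.2 - 17) = max(0, -5.8) = 0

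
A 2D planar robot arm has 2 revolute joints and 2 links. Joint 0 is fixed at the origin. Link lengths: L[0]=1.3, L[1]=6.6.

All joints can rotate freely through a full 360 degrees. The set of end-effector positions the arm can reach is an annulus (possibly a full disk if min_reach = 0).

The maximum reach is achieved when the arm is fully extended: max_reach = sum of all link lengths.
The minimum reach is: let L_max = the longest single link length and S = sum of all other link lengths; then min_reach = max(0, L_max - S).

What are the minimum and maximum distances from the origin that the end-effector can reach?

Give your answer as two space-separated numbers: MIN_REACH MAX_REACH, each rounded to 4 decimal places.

Answer: 5.3000 7.9000

Derivation:
Link lengths: [1.3, 6.6]
max_reach = 1.3 + 6.6 = 7.9
L_max = max([1.3, 6.6]) = 6.6
S (sum of others) = 7.9 - 6.6 = 1.3
min_reach = max(0, 6.6 - 1.3) = max(0, 5.3) = 5.3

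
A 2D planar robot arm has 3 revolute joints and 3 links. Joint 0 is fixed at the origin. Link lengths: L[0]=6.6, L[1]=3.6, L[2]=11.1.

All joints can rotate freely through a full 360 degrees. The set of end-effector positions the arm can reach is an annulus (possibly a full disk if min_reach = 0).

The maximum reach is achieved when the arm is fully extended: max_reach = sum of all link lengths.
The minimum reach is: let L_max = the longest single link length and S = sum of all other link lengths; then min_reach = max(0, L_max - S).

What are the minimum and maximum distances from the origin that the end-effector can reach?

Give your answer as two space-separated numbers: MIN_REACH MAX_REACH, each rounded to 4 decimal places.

Answer: 0.9000 21.3000

Derivation:
Link lengths: [6.6, 3.6, 11.1]
max_reach = 6.6 + 3.6 + 11.1 = 21.3
L_max = max([6.6, 3.6, 11.1]) = 11.1
S (sum of others) = 21.3 - 11.1 = 10.2
min_reach = max(0, 11.1 - 10.2) = max(0, 0.9) = 0.9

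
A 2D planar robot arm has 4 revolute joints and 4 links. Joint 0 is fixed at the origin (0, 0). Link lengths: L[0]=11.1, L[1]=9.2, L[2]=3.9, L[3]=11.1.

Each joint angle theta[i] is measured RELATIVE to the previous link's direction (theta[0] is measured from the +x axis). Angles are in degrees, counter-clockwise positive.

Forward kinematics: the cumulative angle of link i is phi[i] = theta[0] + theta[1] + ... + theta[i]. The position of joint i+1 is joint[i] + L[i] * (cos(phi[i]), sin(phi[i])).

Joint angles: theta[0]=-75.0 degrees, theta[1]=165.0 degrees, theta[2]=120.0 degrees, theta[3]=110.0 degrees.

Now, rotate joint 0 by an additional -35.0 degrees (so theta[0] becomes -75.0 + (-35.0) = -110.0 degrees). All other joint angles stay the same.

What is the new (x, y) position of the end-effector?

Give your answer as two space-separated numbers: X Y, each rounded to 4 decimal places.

Answer: 0.4682 -13.2763

Derivation:
joint[0] = (0.0000, 0.0000)  (base)
link 0: phi[0] = -110 = -110 deg
  cos(-110 deg) = -0.3420, sin(-110 deg) = -0.9397
  joint[1] = (0.0000, 0.0000) + 11.1 * (-0.3420, -0.9397) = (0.0000 + -3.7964, 0.0000 + -10.4306) = (-3.7964, -10.4306)
link 1: phi[1] = -110 + 165 = 55 deg
  cos(55 deg) = 0.5736, sin(55 deg) = 0.8192
  joint[2] = (-3.7964, -10.4306) + 9.2 * (0.5736, 0.8192) = (-3.7964 + 5.2769, -10.4306 + 7.5362) = (1.4805, -2.8944)
link 2: phi[2] = -110 + 165 + 120 = 175 deg
  cos(175 deg) = -0.9962, sin(175 deg) = 0.0872
  joint[3] = (1.4805, -2.8944) + 3.9 * (-0.9962, 0.0872) = (1.4805 + -3.8852, -2.8944 + 0.3399) = (-2.4047, -2.5545)
link 3: phi[3] = -110 + 165 + 120 + 110 = 285 deg
  cos(285 deg) = 0.2588, sin(285 deg) = -0.9659
  joint[4] = (-2.4047, -2.5545) + 11.1 * (0.2588, -0.9659) = (-2.4047 + 2.8729, -2.5545 + -10.7218) = (0.4682, -13.2763)
End effector: (0.4682, -13.2763)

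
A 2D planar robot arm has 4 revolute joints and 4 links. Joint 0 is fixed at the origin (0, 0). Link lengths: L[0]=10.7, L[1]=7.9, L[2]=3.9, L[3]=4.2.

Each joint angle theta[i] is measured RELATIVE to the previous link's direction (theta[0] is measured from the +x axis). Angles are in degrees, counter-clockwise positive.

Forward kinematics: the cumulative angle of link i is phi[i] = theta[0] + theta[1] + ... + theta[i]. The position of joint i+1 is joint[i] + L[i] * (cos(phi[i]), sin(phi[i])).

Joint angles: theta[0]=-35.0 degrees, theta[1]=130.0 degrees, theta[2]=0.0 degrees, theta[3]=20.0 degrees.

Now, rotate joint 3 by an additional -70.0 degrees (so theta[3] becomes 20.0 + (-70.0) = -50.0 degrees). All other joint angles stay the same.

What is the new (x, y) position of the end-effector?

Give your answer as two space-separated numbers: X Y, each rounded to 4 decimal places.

joint[0] = (0.0000, 0.0000)  (base)
link 0: phi[0] = -35 = -35 deg
  cos(-35 deg) = 0.8192, sin(-35 deg) = -0.5736
  joint[1] = (0.0000, 0.0000) + 10.7 * (0.8192, -0.5736) = (0.0000 + 8.7649, 0.0000 + -6.1373) = (8.7649, -6.1373)
link 1: phi[1] = -35 + 130 = 95 deg
  cos(95 deg) = -0.0872, sin(95 deg) = 0.9962
  joint[2] = (8.7649, -6.1373) + 7.9 * (-0.0872, 0.9962) = (8.7649 + -0.6885, -6.1373 + 7.8699) = (8.0764, 1.7327)
link 2: phi[2] = -35 + 130 + 0 = 95 deg
  cos(95 deg) = -0.0872, sin(95 deg) = 0.9962
  joint[3] = (8.0764, 1.7327) + 3.9 * (-0.0872, 0.9962) = (8.0764 + -0.3399, 1.7327 + 3.8852) = (7.7365, 5.6178)
link 3: phi[3] = -35 + 130 + 0 + -50 = 45 deg
  cos(45 deg) = 0.7071, sin(45 deg) = 0.7071
  joint[4] = (7.7365, 5.6178) + 4.2 * (0.7071, 0.7071) = (7.7365 + 2.9698, 5.6178 + 2.9698) = (10.7063, 8.5877)
End effector: (10.7063, 8.5877)

Answer: 10.7063 8.5877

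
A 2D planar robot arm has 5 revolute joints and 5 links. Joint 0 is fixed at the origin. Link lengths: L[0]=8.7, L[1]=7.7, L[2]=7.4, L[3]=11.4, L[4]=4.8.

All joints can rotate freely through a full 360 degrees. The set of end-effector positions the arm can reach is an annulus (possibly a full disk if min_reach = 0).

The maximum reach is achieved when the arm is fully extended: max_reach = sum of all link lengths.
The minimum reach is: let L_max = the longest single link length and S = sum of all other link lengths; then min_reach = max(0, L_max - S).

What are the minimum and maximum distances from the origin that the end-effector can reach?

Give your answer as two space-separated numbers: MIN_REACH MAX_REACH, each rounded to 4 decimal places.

Link lengths: [8.7, 7.7, 7.4, 11.4, 4.8]
max_reach = 8.7 + 7.7 + 7.4 + 11.4 + 4.8 = 40
L_max = max([8.7, 7.7, 7.4, 11.4, 4.8]) = 11.4
S (sum of others) = 40 - 11.4 = 28.6
min_reach = max(0, 11.4 - 28.6) = max(0, -17.2) = 0

Answer: 0.0000 40.0000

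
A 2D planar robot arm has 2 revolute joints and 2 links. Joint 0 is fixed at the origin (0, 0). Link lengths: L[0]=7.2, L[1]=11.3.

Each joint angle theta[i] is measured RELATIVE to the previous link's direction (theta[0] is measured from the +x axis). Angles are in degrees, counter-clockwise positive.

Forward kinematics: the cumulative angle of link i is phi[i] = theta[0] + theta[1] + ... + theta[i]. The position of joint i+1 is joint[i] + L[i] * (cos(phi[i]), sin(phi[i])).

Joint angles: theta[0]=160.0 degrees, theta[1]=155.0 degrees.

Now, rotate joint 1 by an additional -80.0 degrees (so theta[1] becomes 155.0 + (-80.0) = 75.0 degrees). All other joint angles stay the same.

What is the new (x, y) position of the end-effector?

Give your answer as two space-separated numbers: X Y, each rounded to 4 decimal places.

Answer: -13.2472 -6.7939

Derivation:
joint[0] = (0.0000, 0.0000)  (base)
link 0: phi[0] = 160 = 160 deg
  cos(160 deg) = -0.9397, sin(160 deg) = 0.3420
  joint[1] = (0.0000, 0.0000) + 7.2 * (-0.9397, 0.3420) = (0.0000 + -6.7658, 0.0000 + 2.4625) = (-6.7658, 2.4625)
link 1: phi[1] = 160 + 75 = 235 deg
  cos(235 deg) = -0.5736, sin(235 deg) = -0.8192
  joint[2] = (-6.7658, 2.4625) + 11.3 * (-0.5736, -0.8192) = (-6.7658 + -6.4814, 2.4625 + -9.2564) = (-13.2472, -6.7939)
End effector: (-13.2472, -6.7939)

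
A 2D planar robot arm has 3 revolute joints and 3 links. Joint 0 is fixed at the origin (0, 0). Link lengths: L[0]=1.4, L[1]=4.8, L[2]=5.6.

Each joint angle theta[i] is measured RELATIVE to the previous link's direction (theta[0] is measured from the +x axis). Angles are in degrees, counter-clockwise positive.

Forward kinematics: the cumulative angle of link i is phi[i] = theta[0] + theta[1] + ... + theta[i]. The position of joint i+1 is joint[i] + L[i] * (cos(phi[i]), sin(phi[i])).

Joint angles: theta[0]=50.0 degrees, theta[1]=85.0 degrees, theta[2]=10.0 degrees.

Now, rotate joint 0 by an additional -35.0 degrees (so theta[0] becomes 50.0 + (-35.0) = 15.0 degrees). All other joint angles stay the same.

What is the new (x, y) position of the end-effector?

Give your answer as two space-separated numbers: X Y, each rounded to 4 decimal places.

joint[0] = (0.0000, 0.0000)  (base)
link 0: phi[0] = 15 = 15 deg
  cos(15 deg) = 0.9659, sin(15 deg) = 0.2588
  joint[1] = (0.0000, 0.0000) + 1.4 * (0.9659, 0.2588) = (0.0000 + 1.3523, 0.0000 + 0.3623) = (1.3523, 0.3623)
link 1: phi[1] = 15 + 85 = 100 deg
  cos(100 deg) = -0.1736, sin(100 deg) = 0.9848
  joint[2] = (1.3523, 0.3623) + 4.8 * (-0.1736, 0.9848) = (1.3523 + -0.8335, 0.3623 + 4.7271) = (0.5188, 5.0894)
link 2: phi[2] = 15 + 85 + 10 = 110 deg
  cos(110 deg) = -0.3420, sin(110 deg) = 0.9397
  joint[3] = (0.5188, 5.0894) + 5.6 * (-0.3420, 0.9397) = (0.5188 + -1.9153, 5.0894 + 5.2623) = (-1.3965, 10.3517)
End effector: (-1.3965, 10.3517)

Answer: -1.3965 10.3517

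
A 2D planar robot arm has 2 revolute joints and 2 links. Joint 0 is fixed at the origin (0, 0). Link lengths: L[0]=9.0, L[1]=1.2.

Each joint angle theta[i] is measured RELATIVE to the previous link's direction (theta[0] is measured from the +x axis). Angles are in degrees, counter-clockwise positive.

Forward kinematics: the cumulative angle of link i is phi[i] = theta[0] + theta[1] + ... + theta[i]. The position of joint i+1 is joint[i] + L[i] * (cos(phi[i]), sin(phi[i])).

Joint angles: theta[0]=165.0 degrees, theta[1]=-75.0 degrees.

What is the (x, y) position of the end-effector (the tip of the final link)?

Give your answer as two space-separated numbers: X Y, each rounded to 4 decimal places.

Answer: -8.6933 3.5294

Derivation:
joint[0] = (0.0000, 0.0000)  (base)
link 0: phi[0] = 165 = 165 deg
  cos(165 deg) = -0.9659, sin(165 deg) = 0.2588
  joint[1] = (0.0000, 0.0000) + 9 * (-0.9659, 0.2588) = (0.0000 + -8.6933, 0.0000 + 2.3294) = (-8.6933, 2.3294)
link 1: phi[1] = 165 + -75 = 90 deg
  cos(90 deg) = 0.0000, sin(90 deg) = 1.0000
  joint[2] = (-8.6933, 2.3294) + 1.2 * (0.0000, 1.0000) = (-8.6933 + 0.0000, 2.3294 + 1.2000) = (-8.6933, 3.5294)
End effector: (-8.6933, 3.5294)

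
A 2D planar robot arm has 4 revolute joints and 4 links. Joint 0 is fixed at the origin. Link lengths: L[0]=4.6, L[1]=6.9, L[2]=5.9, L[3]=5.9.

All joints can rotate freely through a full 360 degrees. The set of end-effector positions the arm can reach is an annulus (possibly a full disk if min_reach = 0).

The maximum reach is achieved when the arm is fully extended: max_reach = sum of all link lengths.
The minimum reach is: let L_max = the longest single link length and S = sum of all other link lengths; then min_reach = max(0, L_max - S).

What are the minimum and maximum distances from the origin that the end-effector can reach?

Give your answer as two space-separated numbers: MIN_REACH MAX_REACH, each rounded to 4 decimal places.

Answer: 0.0000 23.3000

Derivation:
Link lengths: [4.6, 6.9, 5.9, 5.9]
max_reach = 4.6 + 6.9 + 5.9 + 5.9 = 23.3
L_max = max([4.6, 6.9, 5.9, 5.9]) = 6.9
S (sum of others) = 23.3 - 6.9 = 16.4
min_reach = max(0, 6.9 - 16.4) = max(0, -9.5) = 0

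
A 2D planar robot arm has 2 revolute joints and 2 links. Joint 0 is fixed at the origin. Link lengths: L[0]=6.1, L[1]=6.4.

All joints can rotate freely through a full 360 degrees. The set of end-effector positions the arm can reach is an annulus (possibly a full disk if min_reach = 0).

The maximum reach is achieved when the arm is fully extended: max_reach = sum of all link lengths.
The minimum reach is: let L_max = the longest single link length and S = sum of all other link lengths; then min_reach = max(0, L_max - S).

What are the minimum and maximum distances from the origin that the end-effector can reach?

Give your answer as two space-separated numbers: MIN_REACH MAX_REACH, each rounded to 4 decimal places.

Answer: 0.3000 12.5000

Derivation:
Link lengths: [6.1, 6.4]
max_reach = 6.1 + 6.4 = 12.5
L_max = max([6.1, 6.4]) = 6.4
S (sum of others) = 12.5 - 6.4 = 6.1
min_reach = max(0, 6.4 - 6.1) = max(0, 0.3) = 0.3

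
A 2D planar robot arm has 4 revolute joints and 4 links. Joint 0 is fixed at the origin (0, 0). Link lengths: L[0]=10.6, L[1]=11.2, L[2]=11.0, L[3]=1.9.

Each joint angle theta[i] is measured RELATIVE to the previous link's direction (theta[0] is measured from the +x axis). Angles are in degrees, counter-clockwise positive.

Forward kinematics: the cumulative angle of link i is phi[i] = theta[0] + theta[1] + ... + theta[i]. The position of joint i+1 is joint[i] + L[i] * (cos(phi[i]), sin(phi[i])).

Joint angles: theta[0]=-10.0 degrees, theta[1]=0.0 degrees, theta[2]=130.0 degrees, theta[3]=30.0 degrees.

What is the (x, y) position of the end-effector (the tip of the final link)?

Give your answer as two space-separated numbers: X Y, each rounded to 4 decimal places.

Answer: 14.3234 6.6907

Derivation:
joint[0] = (0.0000, 0.0000)  (base)
link 0: phi[0] = -10 = -10 deg
  cos(-10 deg) = 0.9848, sin(-10 deg) = -0.1736
  joint[1] = (0.0000, 0.0000) + 10.6 * (0.9848, -0.1736) = (0.0000 + 10.4390, 0.0000 + -1.8407) = (10.4390, -1.8407)
link 1: phi[1] = -10 + 0 = -10 deg
  cos(-10 deg) = 0.9848, sin(-10 deg) = -0.1736
  joint[2] = (10.4390, -1.8407) + 11.2 * (0.9848, -0.1736) = (10.4390 + 11.0298, -1.8407 + -1.9449) = (21.4688, -3.7855)
link 2: phi[2] = -10 + 0 + 130 = 120 deg
  cos(120 deg) = -0.5000, sin(120 deg) = 0.8660
  joint[3] = (21.4688, -3.7855) + 11 * (-0.5000, 0.8660) = (21.4688 + -5.5000, -3.7855 + 9.5263) = (15.9688, 5.7407)
link 3: phi[3] = -10 + 0 + 130 + 30 = 150 deg
  cos(150 deg) = -0.8660, sin(150 deg) = 0.5000
  joint[4] = (15.9688, 5.7407) + 1.9 * (-0.8660, 0.5000) = (15.9688 + -1.6454, 5.7407 + 0.9500) = (14.3234, 6.6907)
End effector: (14.3234, 6.6907)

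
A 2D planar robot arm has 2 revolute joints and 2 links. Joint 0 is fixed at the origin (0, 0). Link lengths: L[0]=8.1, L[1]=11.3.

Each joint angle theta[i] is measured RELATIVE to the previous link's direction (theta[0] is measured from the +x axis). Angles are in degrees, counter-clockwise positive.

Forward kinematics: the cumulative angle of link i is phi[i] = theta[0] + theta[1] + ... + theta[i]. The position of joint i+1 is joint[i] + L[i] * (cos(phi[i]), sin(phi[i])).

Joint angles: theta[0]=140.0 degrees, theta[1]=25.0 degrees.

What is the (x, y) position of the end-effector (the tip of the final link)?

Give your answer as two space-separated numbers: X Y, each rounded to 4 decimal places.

Answer: -17.1199 8.1312

Derivation:
joint[0] = (0.0000, 0.0000)  (base)
link 0: phi[0] = 140 = 140 deg
  cos(140 deg) = -0.7660, sin(140 deg) = 0.6428
  joint[1] = (0.0000, 0.0000) + 8.1 * (-0.7660, 0.6428) = (0.0000 + -6.2050, 0.0000 + 5.2066) = (-6.2050, 5.2066)
link 1: phi[1] = 140 + 25 = 165 deg
  cos(165 deg) = -0.9659, sin(165 deg) = 0.2588
  joint[2] = (-6.2050, 5.2066) + 11.3 * (-0.9659, 0.2588) = (-6.2050 + -10.9150, 5.2066 + 2.9247) = (-17.1199, 8.1312)
End effector: (-17.1199, 8.1312)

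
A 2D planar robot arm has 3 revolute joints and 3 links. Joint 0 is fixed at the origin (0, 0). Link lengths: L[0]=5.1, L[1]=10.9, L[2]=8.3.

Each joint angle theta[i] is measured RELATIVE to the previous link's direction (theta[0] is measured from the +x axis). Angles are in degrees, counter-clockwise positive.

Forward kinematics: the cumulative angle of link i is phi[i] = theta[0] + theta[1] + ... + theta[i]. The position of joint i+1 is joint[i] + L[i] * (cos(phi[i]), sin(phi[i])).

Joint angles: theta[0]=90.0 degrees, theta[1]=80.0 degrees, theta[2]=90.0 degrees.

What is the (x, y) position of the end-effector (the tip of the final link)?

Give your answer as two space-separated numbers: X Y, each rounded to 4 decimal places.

Answer: -12.1757 -1.1811

Derivation:
joint[0] = (0.0000, 0.0000)  (base)
link 0: phi[0] = 90 = 90 deg
  cos(90 deg) = 0.0000, sin(90 deg) = 1.0000
  joint[1] = (0.0000, 0.0000) + 5.1 * (0.0000, 1.0000) = (0.0000 + 0.0000, 0.0000 + 5.1000) = (0.0000, 5.1000)
link 1: phi[1] = 90 + 80 = 170 deg
  cos(170 deg) = -0.9848, sin(170 deg) = 0.1736
  joint[2] = (0.0000, 5.1000) + 10.9 * (-0.9848, 0.1736) = (0.0000 + -10.7344, 5.1000 + 1.8928) = (-10.7344, 6.9928)
link 2: phi[2] = 90 + 80 + 90 = 260 deg
  cos(260 deg) = -0.1736, sin(260 deg) = -0.9848
  joint[3] = (-10.7344, 6.9928) + 8.3 * (-0.1736, -0.9848) = (-10.7344 + -1.4413, 6.9928 + -8.1739) = (-12.1757, -1.1811)
End effector: (-12.1757, -1.1811)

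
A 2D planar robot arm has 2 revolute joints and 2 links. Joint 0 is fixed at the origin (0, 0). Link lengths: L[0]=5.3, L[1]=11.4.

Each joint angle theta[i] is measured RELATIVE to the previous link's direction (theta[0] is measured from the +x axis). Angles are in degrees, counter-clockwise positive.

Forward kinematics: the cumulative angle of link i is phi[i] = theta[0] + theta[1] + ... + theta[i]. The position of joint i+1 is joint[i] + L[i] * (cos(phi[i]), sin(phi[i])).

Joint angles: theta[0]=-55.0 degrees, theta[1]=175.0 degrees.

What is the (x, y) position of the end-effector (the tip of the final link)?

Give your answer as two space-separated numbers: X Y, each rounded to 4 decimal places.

joint[0] = (0.0000, 0.0000)  (base)
link 0: phi[0] = -55 = -55 deg
  cos(-55 deg) = 0.5736, sin(-55 deg) = -0.8192
  joint[1] = (0.0000, 0.0000) + 5.3 * (0.5736, -0.8192) = (0.0000 + 3.0400, 0.0000 + -4.3415) = (3.0400, -4.3415)
link 1: phi[1] = -55 + 175 = 120 deg
  cos(120 deg) = -0.5000, sin(120 deg) = 0.8660
  joint[2] = (3.0400, -4.3415) + 11.4 * (-0.5000, 0.8660) = (3.0400 + -5.7000, -4.3415 + 9.8727) = (-2.6600, 5.5312)
End effector: (-2.6600, 5.5312)

Answer: -2.6600 5.5312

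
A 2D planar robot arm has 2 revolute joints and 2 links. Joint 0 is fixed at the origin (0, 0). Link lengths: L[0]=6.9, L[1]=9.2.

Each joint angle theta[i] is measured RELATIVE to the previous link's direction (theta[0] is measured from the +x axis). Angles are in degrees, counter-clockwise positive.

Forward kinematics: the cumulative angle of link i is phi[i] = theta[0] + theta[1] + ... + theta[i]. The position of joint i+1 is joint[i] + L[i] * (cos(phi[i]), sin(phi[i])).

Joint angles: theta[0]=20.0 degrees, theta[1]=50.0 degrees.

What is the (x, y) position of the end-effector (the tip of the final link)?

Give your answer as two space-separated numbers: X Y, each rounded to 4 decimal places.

Answer: 9.6305 11.0051

Derivation:
joint[0] = (0.0000, 0.0000)  (base)
link 0: phi[0] = 20 = 20 deg
  cos(20 deg) = 0.9397, sin(20 deg) = 0.3420
  joint[1] = (0.0000, 0.0000) + 6.9 * (0.9397, 0.3420) = (0.0000 + 6.4839, 0.0000 + 2.3599) = (6.4839, 2.3599)
link 1: phi[1] = 20 + 50 = 70 deg
  cos(70 deg) = 0.3420, sin(70 deg) = 0.9397
  joint[2] = (6.4839, 2.3599) + 9.2 * (0.3420, 0.9397) = (6.4839 + 3.1466, 2.3599 + 8.6452) = (9.6305, 11.0051)
End effector: (9.6305, 11.0051)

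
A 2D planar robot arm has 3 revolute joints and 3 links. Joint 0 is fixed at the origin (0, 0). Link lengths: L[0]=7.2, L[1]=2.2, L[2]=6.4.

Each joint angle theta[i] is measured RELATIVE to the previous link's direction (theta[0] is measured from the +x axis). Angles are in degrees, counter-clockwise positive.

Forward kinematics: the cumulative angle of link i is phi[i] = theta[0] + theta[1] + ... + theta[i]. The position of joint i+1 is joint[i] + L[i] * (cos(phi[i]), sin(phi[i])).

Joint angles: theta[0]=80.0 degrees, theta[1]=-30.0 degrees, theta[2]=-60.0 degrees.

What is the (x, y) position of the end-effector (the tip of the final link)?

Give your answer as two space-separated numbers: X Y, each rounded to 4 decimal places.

joint[0] = (0.0000, 0.0000)  (base)
link 0: phi[0] = 80 = 80 deg
  cos(80 deg) = 0.1736, sin(80 deg) = 0.9848
  joint[1] = (0.0000, 0.0000) + 7.2 * (0.1736, 0.9848) = (0.0000 + 1.2503, 0.0000 + 7.0906) = (1.2503, 7.0906)
link 1: phi[1] = 80 + -30 = 50 deg
  cos(50 deg) = 0.6428, sin(50 deg) = 0.7660
  joint[2] = (1.2503, 7.0906) + 2.2 * (0.6428, 0.7660) = (1.2503 + 1.4141, 7.0906 + 1.6853) = (2.6644, 8.7759)
link 2: phi[2] = 80 + -30 + -60 = -10 deg
  cos(-10 deg) = 0.9848, sin(-10 deg) = -0.1736
  joint[3] = (2.6644, 8.7759) + 6.4 * (0.9848, -0.1736) = (2.6644 + 6.3028, 8.7759 + -1.1113) = (8.9672, 7.6646)
End effector: (8.9672, 7.6646)

Answer: 8.9672 7.6646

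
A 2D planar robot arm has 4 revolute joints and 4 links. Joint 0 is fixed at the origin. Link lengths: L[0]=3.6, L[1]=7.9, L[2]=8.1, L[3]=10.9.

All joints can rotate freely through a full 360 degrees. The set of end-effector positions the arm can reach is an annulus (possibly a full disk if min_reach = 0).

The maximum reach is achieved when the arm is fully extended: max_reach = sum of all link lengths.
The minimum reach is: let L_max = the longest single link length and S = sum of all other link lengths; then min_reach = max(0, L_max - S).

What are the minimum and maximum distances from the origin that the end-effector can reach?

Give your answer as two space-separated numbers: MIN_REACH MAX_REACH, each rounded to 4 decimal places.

Link lengths: [3.6, 7.9, 8.1, 10.9]
max_reach = 3.6 + 7.9 + 8.1 + 10.9 = 30.5
L_max = max([3.6, 7.9, 8.1, 10.9]) = 10.9
S (sum of others) = 30.5 - 10.9 = 19.6
min_reach = max(0, 10.9 - 19.6) = max(0, -8.7) = 0

Answer: 0.0000 30.5000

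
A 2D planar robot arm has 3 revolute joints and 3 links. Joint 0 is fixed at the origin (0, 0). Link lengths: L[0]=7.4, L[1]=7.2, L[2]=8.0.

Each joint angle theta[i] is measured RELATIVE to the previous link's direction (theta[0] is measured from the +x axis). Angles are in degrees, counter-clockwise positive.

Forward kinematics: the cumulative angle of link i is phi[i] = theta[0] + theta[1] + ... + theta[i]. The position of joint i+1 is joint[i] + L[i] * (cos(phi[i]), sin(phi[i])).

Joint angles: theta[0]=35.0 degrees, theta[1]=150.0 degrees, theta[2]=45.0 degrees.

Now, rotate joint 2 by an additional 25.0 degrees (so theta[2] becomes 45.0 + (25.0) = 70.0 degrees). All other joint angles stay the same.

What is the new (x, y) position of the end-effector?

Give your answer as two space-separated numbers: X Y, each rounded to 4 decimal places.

Answer: -3.1814 -4.1105

Derivation:
joint[0] = (0.0000, 0.0000)  (base)
link 0: phi[0] = 35 = 35 deg
  cos(35 deg) = 0.8192, sin(35 deg) = 0.5736
  joint[1] = (0.0000, 0.0000) + 7.4 * (0.8192, 0.5736) = (0.0000 + 6.0617, 0.0000 + 4.2445) = (6.0617, 4.2445)
link 1: phi[1] = 35 + 150 = 185 deg
  cos(185 deg) = -0.9962, sin(185 deg) = -0.0872
  joint[2] = (6.0617, 4.2445) + 7.2 * (-0.9962, -0.0872) = (6.0617 + -7.1726, 4.2445 + -0.6275) = (-1.1109, 3.6169)
link 2: phi[2] = 35 + 150 + 70 = 255 deg
  cos(255 deg) = -0.2588, sin(255 deg) = -0.9659
  joint[3] = (-1.1109, 3.6169) + 8 * (-0.2588, -0.9659) = (-1.1109 + -2.0706, 3.6169 + -7.7274) = (-3.1814, -4.1105)
End effector: (-3.1814, -4.1105)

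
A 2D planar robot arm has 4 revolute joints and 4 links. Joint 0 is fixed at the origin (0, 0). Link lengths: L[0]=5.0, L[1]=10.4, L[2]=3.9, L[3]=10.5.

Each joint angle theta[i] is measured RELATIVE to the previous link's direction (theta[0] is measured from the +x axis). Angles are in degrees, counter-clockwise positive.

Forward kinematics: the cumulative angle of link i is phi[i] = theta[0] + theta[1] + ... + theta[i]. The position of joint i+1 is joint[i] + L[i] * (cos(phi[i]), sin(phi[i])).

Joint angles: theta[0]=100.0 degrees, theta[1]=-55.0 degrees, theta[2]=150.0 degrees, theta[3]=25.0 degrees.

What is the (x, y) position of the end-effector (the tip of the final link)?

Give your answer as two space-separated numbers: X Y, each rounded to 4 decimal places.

Answer: -5.3249 4.5193

Derivation:
joint[0] = (0.0000, 0.0000)  (base)
link 0: phi[0] = 100 = 100 deg
  cos(100 deg) = -0.1736, sin(100 deg) = 0.9848
  joint[1] = (0.0000, 0.0000) + 5 * (-0.1736, 0.9848) = (0.0000 + -0.8682, 0.0000 + 4.9240) = (-0.8682, 4.9240)
link 1: phi[1] = 100 + -55 = 45 deg
  cos(45 deg) = 0.7071, sin(45 deg) = 0.7071
  joint[2] = (-0.8682, 4.9240) + 10.4 * (0.7071, 0.7071) = (-0.8682 + 7.3539, 4.9240 + 7.3539) = (6.4857, 12.2779)
link 2: phi[2] = 100 + -55 + 150 = 195 deg
  cos(195 deg) = -0.9659, sin(195 deg) = -0.2588
  joint[3] = (6.4857, 12.2779) + 3.9 * (-0.9659, -0.2588) = (6.4857 + -3.7671, 12.2779 + -1.0094) = (2.7186, 11.2686)
link 3: phi[3] = 100 + -55 + 150 + 25 = 220 deg
  cos(220 deg) = -0.7660, sin(220 deg) = -0.6428
  joint[4] = (2.7186, 11.2686) + 10.5 * (-0.7660, -0.6428) = (2.7186 + -8.0435, 11.2686 + -6.7493) = (-5.3249, 4.5193)
End effector: (-5.3249, 4.5193)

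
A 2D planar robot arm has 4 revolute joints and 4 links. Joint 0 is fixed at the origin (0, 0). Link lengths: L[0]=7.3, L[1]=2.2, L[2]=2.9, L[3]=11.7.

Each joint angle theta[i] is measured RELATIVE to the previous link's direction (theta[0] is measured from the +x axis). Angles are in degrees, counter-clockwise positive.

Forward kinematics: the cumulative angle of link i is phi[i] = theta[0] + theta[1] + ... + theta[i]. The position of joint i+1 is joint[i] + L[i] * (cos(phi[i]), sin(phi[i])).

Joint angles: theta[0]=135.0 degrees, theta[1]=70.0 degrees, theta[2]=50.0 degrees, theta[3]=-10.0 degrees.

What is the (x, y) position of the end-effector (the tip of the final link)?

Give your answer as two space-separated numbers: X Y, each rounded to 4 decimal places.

joint[0] = (0.0000, 0.0000)  (base)
link 0: phi[0] = 135 = 135 deg
  cos(135 deg) = -0.7071, sin(135 deg) = 0.7071
  joint[1] = (0.0000, 0.0000) + 7.3 * (-0.7071, 0.7071) = (0.0000 + -5.1619, 0.0000 + 5.1619) = (-5.1619, 5.1619)
link 1: phi[1] = 135 + 70 = 205 deg
  cos(205 deg) = -0.9063, sin(205 deg) = -0.4226
  joint[2] = (-5.1619, 5.1619) + 2.2 * (-0.9063, -0.4226) = (-5.1619 + -1.9939, 5.1619 + -0.9298) = (-7.1558, 4.2321)
link 2: phi[2] = 135 + 70 + 50 = 255 deg
  cos(255 deg) = -0.2588, sin(255 deg) = -0.9659
  joint[3] = (-7.1558, 4.2321) + 2.9 * (-0.2588, -0.9659) = (-7.1558 + -0.7506, 4.2321 + -2.8012) = (-7.9063, 1.4309)
link 3: phi[3] = 135 + 70 + 50 + -10 = 245 deg
  cos(245 deg) = -0.4226, sin(245 deg) = -0.9063
  joint[4] = (-7.9063, 1.4309) + 11.7 * (-0.4226, -0.9063) = (-7.9063 + -4.9446, 1.4309 + -10.6038) = (-12.8510, -9.1729)
End effector: (-12.8510, -9.1729)

Answer: -12.8510 -9.1729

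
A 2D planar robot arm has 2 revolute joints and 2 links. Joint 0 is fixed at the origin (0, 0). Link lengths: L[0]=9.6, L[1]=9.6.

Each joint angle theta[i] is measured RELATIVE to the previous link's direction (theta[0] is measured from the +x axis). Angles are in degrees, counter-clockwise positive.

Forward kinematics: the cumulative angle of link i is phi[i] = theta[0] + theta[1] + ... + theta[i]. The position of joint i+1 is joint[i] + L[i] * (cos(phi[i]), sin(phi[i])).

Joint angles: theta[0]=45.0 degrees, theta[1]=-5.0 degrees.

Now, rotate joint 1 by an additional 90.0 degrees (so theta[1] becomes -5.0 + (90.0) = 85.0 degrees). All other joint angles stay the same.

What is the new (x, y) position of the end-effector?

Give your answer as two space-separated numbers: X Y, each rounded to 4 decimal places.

Answer: 0.6175 14.1423

Derivation:
joint[0] = (0.0000, 0.0000)  (base)
link 0: phi[0] = 45 = 45 deg
  cos(45 deg) = 0.7071, sin(45 deg) = 0.7071
  joint[1] = (0.0000, 0.0000) + 9.6 * (0.7071, 0.7071) = (0.0000 + 6.7882, 0.0000 + 6.7882) = (6.7882, 6.7882)
link 1: phi[1] = 45 + 85 = 130 deg
  cos(130 deg) = -0.6428, sin(130 deg) = 0.7660
  joint[2] = (6.7882, 6.7882) + 9.6 * (-0.6428, 0.7660) = (6.7882 + -6.1708, 6.7882 + 7.3540) = (0.6175, 14.1423)
End effector: (0.6175, 14.1423)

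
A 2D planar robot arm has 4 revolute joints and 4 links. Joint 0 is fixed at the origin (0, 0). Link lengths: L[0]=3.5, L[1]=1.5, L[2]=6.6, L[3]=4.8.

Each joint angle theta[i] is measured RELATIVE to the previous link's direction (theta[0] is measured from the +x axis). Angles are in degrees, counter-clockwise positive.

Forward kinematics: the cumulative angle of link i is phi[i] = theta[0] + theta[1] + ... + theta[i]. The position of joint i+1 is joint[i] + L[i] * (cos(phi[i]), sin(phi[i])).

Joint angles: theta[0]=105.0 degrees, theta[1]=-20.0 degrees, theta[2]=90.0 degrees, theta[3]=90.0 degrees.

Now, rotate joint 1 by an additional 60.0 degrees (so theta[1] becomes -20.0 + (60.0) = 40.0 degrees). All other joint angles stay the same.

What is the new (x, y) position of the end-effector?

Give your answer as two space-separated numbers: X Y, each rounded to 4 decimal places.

joint[0] = (0.0000, 0.0000)  (base)
link 0: phi[0] = 105 = 105 deg
  cos(105 deg) = -0.2588, sin(105 deg) = 0.9659
  joint[1] = (0.0000, 0.0000) + 3.5 * (-0.2588, 0.9659) = (0.0000 + -0.9059, 0.0000 + 3.3807) = (-0.9059, 3.3807)
link 1: phi[1] = 105 + 40 = 145 deg
  cos(145 deg) = -0.8192, sin(145 deg) = 0.5736
  joint[2] = (-0.9059, 3.3807) + 1.5 * (-0.8192, 0.5736) = (-0.9059 + -1.2287, 3.3807 + 0.8604) = (-2.1346, 4.2411)
link 2: phi[2] = 105 + 40 + 90 = 235 deg
  cos(235 deg) = -0.5736, sin(235 deg) = -0.8192
  joint[3] = (-2.1346, 4.2411) + 6.6 * (-0.5736, -0.8192) = (-2.1346 + -3.7856, 4.2411 + -5.4064) = (-5.9202, -1.1653)
link 3: phi[3] = 105 + 40 + 90 + 90 = 325 deg
  cos(325 deg) = 0.8192, sin(325 deg) = -0.5736
  joint[4] = (-5.9202, -1.1653) + 4.8 * (0.8192, -0.5736) = (-5.9202 + 3.9319, -1.1653 + -2.7532) = (-1.9883, -3.9185)
End effector: (-1.9883, -3.9185)

Answer: -1.9883 -3.9185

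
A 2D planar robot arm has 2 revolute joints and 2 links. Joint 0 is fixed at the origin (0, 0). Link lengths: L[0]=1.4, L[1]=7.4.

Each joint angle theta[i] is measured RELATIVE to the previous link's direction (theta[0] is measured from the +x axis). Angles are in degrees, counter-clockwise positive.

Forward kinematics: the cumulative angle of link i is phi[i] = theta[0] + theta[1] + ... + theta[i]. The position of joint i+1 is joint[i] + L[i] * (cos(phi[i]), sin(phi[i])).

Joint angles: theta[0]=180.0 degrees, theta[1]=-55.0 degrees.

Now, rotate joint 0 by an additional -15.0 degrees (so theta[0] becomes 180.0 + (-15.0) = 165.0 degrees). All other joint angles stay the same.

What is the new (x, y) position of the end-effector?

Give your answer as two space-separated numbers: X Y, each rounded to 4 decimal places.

Answer: -3.8832 7.3161

Derivation:
joint[0] = (0.0000, 0.0000)  (base)
link 0: phi[0] = 165 = 165 deg
  cos(165 deg) = -0.9659, sin(165 deg) = 0.2588
  joint[1] = (0.0000, 0.0000) + 1.4 * (-0.9659, 0.2588) = (0.0000 + -1.3523, 0.0000 + 0.3623) = (-1.3523, 0.3623)
link 1: phi[1] = 165 + -55 = 110 deg
  cos(110 deg) = -0.3420, sin(110 deg) = 0.9397
  joint[2] = (-1.3523, 0.3623) + 7.4 * (-0.3420, 0.9397) = (-1.3523 + -2.5309, 0.3623 + 6.9537) = (-3.8832, 7.3161)
End effector: (-3.8832, 7.3161)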